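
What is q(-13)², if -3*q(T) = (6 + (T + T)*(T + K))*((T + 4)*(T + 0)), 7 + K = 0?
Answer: 420824196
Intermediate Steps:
K = -7 (K = -7 + 0 = -7)
q(T) = -T*(4 + T)*(6 + 2*T*(-7 + T))/3 (q(T) = -(6 + (T + T)*(T - 7))*(T + 4)*(T + 0)/3 = -(6 + (2*T)*(-7 + T))*(4 + T)*T/3 = -(6 + 2*T*(-7 + T))*T*(4 + T)/3 = -T*(4 + T)*(6 + 2*T*(-7 + T))/3)
q(-13)² = ((⅔)*(-13)*(-12 - 1*(-13)³ + 3*(-13)² + 25*(-13)))² = ((⅔)*(-13)*(-12 - 1*(-2197) + 3*169 - 325))² = ((⅔)*(-13)*(-12 + 2197 + 507 - 325))² = ((⅔)*(-13)*2367)² = (-20514)² = 420824196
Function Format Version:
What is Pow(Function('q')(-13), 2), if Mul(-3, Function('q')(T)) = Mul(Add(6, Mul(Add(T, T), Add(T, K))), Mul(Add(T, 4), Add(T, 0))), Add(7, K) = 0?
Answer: 420824196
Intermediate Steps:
K = -7 (K = Add(-7, 0) = -7)
Function('q')(T) = Mul(Rational(-1, 3), T, Add(4, T), Add(6, Mul(2, T, Add(-7, T)))) (Function('q')(T) = Mul(Rational(-1, 3), Mul(Add(6, Mul(Add(T, T), Add(T, -7))), Mul(Add(T, 4), Add(T, 0)))) = Mul(Rational(-1, 3), Mul(Add(6, Mul(Mul(2, T), Add(-7, T))), Mul(Add(4, T), T))) = Mul(Rational(-1, 3), Mul(Add(6, Mul(2, T, Add(-7, T))), Mul(T, Add(4, T)))) = Mul(Rational(-1, 3), Mul(T, Add(4, T), Add(6, Mul(2, T, Add(-7, T))))) = Mul(Rational(-1, 3), T, Add(4, T), Add(6, Mul(2, T, Add(-7, T)))))
Pow(Function('q')(-13), 2) = Pow(Mul(Rational(2, 3), -13, Add(-12, Mul(-1, Pow(-13, 3)), Mul(3, Pow(-13, 2)), Mul(25, -13))), 2) = Pow(Mul(Rational(2, 3), -13, Add(-12, Mul(-1, -2197), Mul(3, 169), -325)), 2) = Pow(Mul(Rational(2, 3), -13, Add(-12, 2197, 507, -325)), 2) = Pow(Mul(Rational(2, 3), -13, 2367), 2) = Pow(-20514, 2) = 420824196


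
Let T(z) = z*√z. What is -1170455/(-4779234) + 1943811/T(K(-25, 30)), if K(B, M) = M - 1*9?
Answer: 1170455/4779234 + 215979*√21/49 ≈ 20199.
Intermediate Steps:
K(B, M) = -9 + M (K(B, M) = M - 9 = -9 + M)
T(z) = z^(3/2)
-1170455/(-4779234) + 1943811/T(K(-25, 30)) = -1170455/(-4779234) + 1943811/((-9 + 30)^(3/2)) = -1170455*(-1/4779234) + 1943811/(21^(3/2)) = 1170455/4779234 + 1943811/((21*√21)) = 1170455/4779234 + 1943811*(√21/441) = 1170455/4779234 + 215979*√21/49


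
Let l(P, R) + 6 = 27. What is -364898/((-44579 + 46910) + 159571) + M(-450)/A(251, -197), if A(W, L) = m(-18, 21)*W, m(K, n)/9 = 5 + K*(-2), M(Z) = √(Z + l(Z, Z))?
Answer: -182449/80951 + I*√429/92619 ≈ -2.2538 + 0.00022363*I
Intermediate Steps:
l(P, R) = 21 (l(P, R) = -6 + 27 = 21)
M(Z) = √(21 + Z) (M(Z) = √(Z + 21) = √(21 + Z))
m(K, n) = 45 - 18*K (m(K, n) = 9*(5 + K*(-2)) = 9*(5 - 2*K) = 45 - 18*K)
A(W, L) = 369*W (A(W, L) = (45 - 18*(-18))*W = (45 + 324)*W = 369*W)
-364898/((-44579 + 46910) + 159571) + M(-450)/A(251, -197) = -364898/((-44579 + 46910) + 159571) + √(21 - 450)/((369*251)) = -364898/(2331 + 159571) + √(-429)/92619 = -364898/161902 + (I*√429)*(1/92619) = -364898*1/161902 + I*√429/92619 = -182449/80951 + I*√429/92619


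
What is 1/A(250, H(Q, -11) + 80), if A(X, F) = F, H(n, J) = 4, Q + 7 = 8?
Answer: 1/84 ≈ 0.011905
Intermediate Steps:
Q = 1 (Q = -7 + 8 = 1)
1/A(250, H(Q, -11) + 80) = 1/(4 + 80) = 1/84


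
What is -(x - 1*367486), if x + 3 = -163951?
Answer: 531440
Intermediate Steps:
x = -163954 (x = -3 - 163951 = -163954)
-(x - 1*367486) = -(-163954 - 1*367486) = -(-163954 - 367486) = -1*(-531440) = 531440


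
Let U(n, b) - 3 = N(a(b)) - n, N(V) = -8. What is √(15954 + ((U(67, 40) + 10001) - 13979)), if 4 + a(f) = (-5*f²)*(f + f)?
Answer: 8*√186 ≈ 109.11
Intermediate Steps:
a(f) = -4 - 10*f³ (a(f) = -4 + (-5*f²)*(f + f) = -4 + (-5*f²)*(2*f) = -4 - 10*f³)
U(n, b) = -5 - n (U(n, b) = 3 + (-8 - n) = -5 - n)
√(15954 + ((U(67, 40) + 10001) - 13979)) = √(15954 + (((-5 - 1*67) + 10001) - 13979)) = √(15954 + (((-5 - 67) + 10001) - 13979)) = √(15954 + ((-72 + 10001) - 13979)) = √(15954 + (9929 - 13979)) = √(15954 - 4050) = √11904 = 8*√186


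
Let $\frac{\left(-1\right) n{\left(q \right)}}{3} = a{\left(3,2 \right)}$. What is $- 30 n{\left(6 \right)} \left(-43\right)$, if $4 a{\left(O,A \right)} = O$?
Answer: $- \frac{5805}{2} \approx -2902.5$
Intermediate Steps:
$a{\left(O,A \right)} = \frac{O}{4}$
$n{\left(q \right)} = - \frac{9}{4}$ ($n{\left(q \right)} = - 3 \cdot \frac{1}{4} \cdot 3 = \left(-3\right) \frac{3}{4} = - \frac{9}{4}$)
$- 30 n{\left(6 \right)} \left(-43\right) = \left(-30\right) \left(- \frac{9}{4}\right) \left(-43\right) = \frac{135}{2} \left(-43\right) = - \frac{5805}{2}$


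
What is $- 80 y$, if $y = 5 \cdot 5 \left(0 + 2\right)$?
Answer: $-4000$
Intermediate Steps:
$y = 50$ ($y = 25 \cdot 2 = 50$)
$- 80 y = \left(-80\right) 50 = -4000$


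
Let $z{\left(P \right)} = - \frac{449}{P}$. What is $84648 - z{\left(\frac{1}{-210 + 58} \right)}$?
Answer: $16400$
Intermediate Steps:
$84648 - z{\left(\frac{1}{-210 + 58} \right)} = 84648 - - \frac{449}{\frac{1}{-210 + 58}} = 84648 - - \frac{449}{\frac{1}{-152}} = 84648 - - \frac{449}{- \frac{1}{152}} = 84648 - \left(-449\right) \left(-152\right) = 84648 - 68248 = 16400$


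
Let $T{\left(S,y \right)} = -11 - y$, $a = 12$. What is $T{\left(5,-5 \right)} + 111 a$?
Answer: $1326$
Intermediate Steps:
$T{\left(5,-5 \right)} + 111 a = \left(-11 - -5\right) + 111 \cdot 12 = \left(-11 + 5\right) + 1332 = -6 + 1332 = 1326$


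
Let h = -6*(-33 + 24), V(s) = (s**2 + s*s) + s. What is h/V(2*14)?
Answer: 9/266 ≈ 0.033835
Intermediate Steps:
V(s) = s + 2*s**2 (V(s) = (s**2 + s**2) + s = 2*s**2 + s = s + 2*s**2)
h = 54 (h = -6*(-9) = 54)
h/V(2*14) = 54/(((2*14)*(1 + 2*(2*14)))) = 54/((28*(1 + 2*28))) = 54/((28*(1 + 56))) = 54/((28*57)) = 54/1596 = 54*(1/1596) = 9/266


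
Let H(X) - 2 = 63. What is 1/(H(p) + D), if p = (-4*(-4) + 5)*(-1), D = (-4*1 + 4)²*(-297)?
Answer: 1/65 ≈ 0.015385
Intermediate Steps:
D = 0 (D = (-4 + 4)²*(-297) = 0²*(-297) = 0*(-297) = 0)
p = -21 (p = (16 + 5)*(-1) = 21*(-1) = -21)
H(X) = 65 (H(X) = 2 + 63 = 65)
1/(H(p) + D) = 1/(65 + 0) = 1/65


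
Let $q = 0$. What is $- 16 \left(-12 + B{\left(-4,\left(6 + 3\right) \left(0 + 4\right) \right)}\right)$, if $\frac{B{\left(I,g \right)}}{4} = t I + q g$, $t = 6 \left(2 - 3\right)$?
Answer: $-1344$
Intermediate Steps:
$t = -6$ ($t = 6 \left(-1\right) = -6$)
$B{\left(I,g \right)} = - 24 I$ ($B{\left(I,g \right)} = 4 \left(- 6 I + 0 g\right) = 4 \left(- 6 I + 0\right) = 4 \left(- 6 I\right) = - 24 I$)
$- 16 \left(-12 + B{\left(-4,\left(6 + 3\right) \left(0 + 4\right) \right)}\right) = - 16 \left(-12 - -96\right) = - 16 \left(-12 + 96\right) = \left(-16\right) 84 = -1344$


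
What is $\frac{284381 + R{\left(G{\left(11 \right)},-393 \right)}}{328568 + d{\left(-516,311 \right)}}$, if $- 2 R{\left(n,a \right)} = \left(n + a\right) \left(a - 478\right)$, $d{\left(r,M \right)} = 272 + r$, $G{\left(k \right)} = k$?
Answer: $\frac{29505}{82081} \approx 0.35946$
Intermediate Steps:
$R{\left(n,a \right)} = - \frac{\left(-478 + a\right) \left(a + n\right)}{2}$ ($R{\left(n,a \right)} = - \frac{\left(n + a\right) \left(a - 478\right)}{2} = - \frac{\left(a + n\right) \left(-478 + a\right)}{2} = - \frac{\left(-478 + a\right) \left(a + n\right)}{2}$)
$\frac{284381 + R{\left(G{\left(11 \right)},-393 \right)}}{328568 + d{\left(-516,311 \right)}} = \frac{284381 + \left(239 \left(-393\right) + 239 \cdot 11 - \frac{\left(-393\right)^{2}}{2} - \left(- \frac{393}{2}\right) 11\right)}{328568 + \left(272 - 516\right)} = \frac{284381 + \left(-93927 + 2629 - \frac{154449}{2} + \frac{4323}{2}\right)}{328568 - 244} = \frac{284381 + \left(-93927 + 2629 - \frac{154449}{2} + \frac{4323}{2}\right)}{328324} = \left(284381 - 166361\right) \frac{1}{328324} = 118020 \cdot \frac{1}{328324} = \frac{29505}{82081}$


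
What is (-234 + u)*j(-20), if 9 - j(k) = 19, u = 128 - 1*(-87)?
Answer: 190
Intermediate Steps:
u = 215 (u = 128 + 87 = 215)
j(k) = -10 (j(k) = 9 - 1*19 = 9 - 19 = -10)
(-234 + u)*j(-20) = (-234 + 215)*(-10) = -19*(-10) = 190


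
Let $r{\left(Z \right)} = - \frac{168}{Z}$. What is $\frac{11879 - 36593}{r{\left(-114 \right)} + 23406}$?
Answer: $- \frac{234783}{222371} \approx -1.0558$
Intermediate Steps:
$\frac{11879 - 36593}{r{\left(-114 \right)} + 23406} = \frac{11879 - 36593}{- \frac{168}{-114} + 23406} = - \frac{24714}{\left(-168\right) \left(- \frac{1}{114}\right) + 23406} = - \frac{24714}{\frac{28}{19} + 23406} = - \frac{24714}{\frac{444742}{19}} = \left(-24714\right) \frac{19}{444742} = - \frac{234783}{222371}$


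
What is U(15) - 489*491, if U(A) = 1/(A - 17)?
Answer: -480199/2 ≈ -2.4010e+5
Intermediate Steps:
U(A) = 1/(-17 + A)
U(15) - 489*491 = 1/(-17 + 15) - 489*491 = 1/(-2) - 240099 = -½ - 240099 = -480199/2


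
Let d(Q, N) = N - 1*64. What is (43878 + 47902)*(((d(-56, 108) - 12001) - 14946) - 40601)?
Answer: -6195517120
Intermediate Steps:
d(Q, N) = -64 + N (d(Q, N) = N - 64 = -64 + N)
(43878 + 47902)*(((d(-56, 108) - 12001) - 14946) - 40601) = (43878 + 47902)*((((-64 + 108) - 12001) - 14946) - 40601) = 91780*(((44 - 12001) - 14946) - 40601) = 91780*((-11957 - 14946) - 40601) = 91780*(-26903 - 40601) = 91780*(-67504) = -6195517120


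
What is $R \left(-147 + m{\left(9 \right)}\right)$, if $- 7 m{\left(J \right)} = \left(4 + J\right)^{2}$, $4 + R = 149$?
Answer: $- \frac{173710}{7} \approx -24816.0$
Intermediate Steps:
$R = 145$ ($R = -4 + 149 = 145$)
$m{\left(J \right)} = - \frac{\left(4 + J\right)^{2}}{7}$
$R \left(-147 + m{\left(9 \right)}\right) = 145 \left(-147 - \frac{\left(4 + 9\right)^{2}}{7}\right) = 145 \left(-147 - \frac{13^{2}}{7}\right) = 145 \left(-147 - \frac{169}{7}\right) = 145 \left(- \frac{1198}{7}\right) = - \frac{173710}{7}$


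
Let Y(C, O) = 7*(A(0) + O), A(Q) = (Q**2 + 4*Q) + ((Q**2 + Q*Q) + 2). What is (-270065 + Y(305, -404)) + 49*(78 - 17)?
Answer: -269890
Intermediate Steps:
A(Q) = 2 + 3*Q**2 + 4*Q (A(Q) = (Q**2 + 4*Q) + ((Q**2 + Q**2) + 2) = (Q**2 + 4*Q) + (2*Q**2 + 2) = (Q**2 + 4*Q) + (2 + 2*Q**2) = 2 + 3*Q**2 + 4*Q)
Y(C, O) = 14 + 7*O (Y(C, O) = 7*((2 + 3*0**2 + 4*0) + O) = 7*((2 + 3*0 + 0) + O) = 7*((2 + 0 + 0) + O) = 7*(2 + O) = 14 + 7*O)
(-270065 + Y(305, -404)) + 49*(78 - 17) = (-270065 + (14 + 7*(-404))) + 49*(78 - 17) = (-270065 + (14 - 2828)) + 49*61 = (-270065 - 2814) + 2989 = -272879 + 2989 = -269890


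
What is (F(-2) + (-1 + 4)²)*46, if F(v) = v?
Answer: 322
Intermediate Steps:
(F(-2) + (-1 + 4)²)*46 = (-2 + (-1 + 4)²)*46 = (-2 + 3²)*46 = (-2 + 9)*46 = 7*46 = 322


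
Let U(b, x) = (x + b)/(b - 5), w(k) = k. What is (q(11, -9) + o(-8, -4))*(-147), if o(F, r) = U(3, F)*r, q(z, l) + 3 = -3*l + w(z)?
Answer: -3675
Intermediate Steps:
U(b, x) = (b + x)/(-5 + b)
q(z, l) = -3 + z - 3*l (q(z, l) = -3 + (-3*l + z) = -3 + (z - 3*l) = -3 + z - 3*l)
o(F, r) = r*(-3/2 - F/2) (o(F, r) = ((3 + F)/(-5 + 3))*r = ((3 + F)/(-2))*r = (-(3 + F)/2)*r = (-3/2 - F/2)*r = r*(-3/2 - F/2))
(q(11, -9) + o(-8, -4))*(-147) = ((-3 + 11 - 3*(-9)) + (1/2)*(-4)*(-3 - 1*(-8)))*(-147) = ((-3 + 11 + 27) + (1/2)*(-4)*(-3 + 8))*(-147) = (35 + (1/2)*(-4)*5)*(-147) = (35 - 10)*(-147) = 25*(-147) = -3675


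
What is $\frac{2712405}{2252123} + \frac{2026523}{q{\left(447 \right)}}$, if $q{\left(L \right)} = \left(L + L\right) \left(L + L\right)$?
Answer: $\frac{6731830780909}{1799977778028} \approx 3.74$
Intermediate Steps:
$q{\left(L \right)} = 4 L^{2}$ ($q{\left(L \right)} = 2 L 2 L = 4 L^{2}$)
$\frac{2712405}{2252123} + \frac{2026523}{q{\left(447 \right)}} = \frac{2712405}{2252123} + \frac{2026523}{4 \cdot 447^{2}} = 2712405 \cdot \frac{1}{2252123} + \frac{2026523}{4 \cdot 199809} = \frac{2712405}{2252123} + \frac{2026523}{799236} = \frac{6731830780909}{1799977778028}$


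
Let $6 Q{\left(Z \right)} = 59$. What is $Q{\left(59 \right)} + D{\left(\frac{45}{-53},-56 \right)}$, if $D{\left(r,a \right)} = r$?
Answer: $\frac{2857}{318} \approx 8.9843$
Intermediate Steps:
$Q{\left(Z \right)} = \frac{59}{6}$ ($Q{\left(Z \right)} = \frac{1}{6} \cdot 59 = \frac{59}{6}$)
$Q{\left(59 \right)} + D{\left(\frac{45}{-53},-56 \right)} = \frac{59}{6} + \frac{45}{-53} = \frac{59}{6} + 45 \left(- \frac{1}{53}\right) = \frac{59}{6} - \frac{45}{53} = \frac{2857}{318}$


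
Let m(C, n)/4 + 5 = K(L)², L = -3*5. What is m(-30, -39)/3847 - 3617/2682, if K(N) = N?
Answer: -11554439/10317654 ≈ -1.1199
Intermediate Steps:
L = -15
m(C, n) = 880 (m(C, n) = -20 + 4*(-15)² = -20 + 4*225 = -20 + 900 = 880)
m(-30, -39)/3847 - 3617/2682 = 880/3847 - 3617/2682 = -11554439/10317654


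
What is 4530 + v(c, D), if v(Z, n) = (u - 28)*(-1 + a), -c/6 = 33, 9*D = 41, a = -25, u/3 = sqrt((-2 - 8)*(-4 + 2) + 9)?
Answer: 5258 - 78*sqrt(29) ≈ 4838.0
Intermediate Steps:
u = 3*sqrt(29) (u = 3*sqrt((-2 - 8)*(-4 + 2) + 9) = 3*sqrt(-10*(-2) + 9) = 3*sqrt(20 + 9) = 3*sqrt(29) ≈ 16.155)
D = 41/9 (D = (1/9)*41 = 41/9 ≈ 4.5556)
c = -198 (c = -6*33 = -198)
v(Z, n) = 728 - 78*sqrt(29) (v(Z, n) = (3*sqrt(29) - 28)*(-1 - 25) = (-28 + 3*sqrt(29))*(-26) = 728 - 78*sqrt(29))
4530 + v(c, D) = 4530 + (728 - 78*sqrt(29)) = 5258 - 78*sqrt(29)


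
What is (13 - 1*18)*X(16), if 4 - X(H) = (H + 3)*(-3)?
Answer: -305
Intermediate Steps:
X(H) = 13 + 3*H (X(H) = 4 - (H + 3)*(-3) = 4 - (3 + H)*(-3) = 4 - (-9 - 3*H) = 4 + (9 + 3*H) = 13 + 3*H)
(13 - 1*18)*X(16) = (13 - 1*18)*(13 + 3*16) = (13 - 18)*(13 + 48) = -5*61 = -305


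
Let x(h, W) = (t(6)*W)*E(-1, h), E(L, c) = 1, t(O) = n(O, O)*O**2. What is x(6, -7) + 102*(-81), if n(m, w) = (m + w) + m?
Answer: -12798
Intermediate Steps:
n(m, w) = w + 2*m
t(O) = 3*O**3 (t(O) = (O + 2*O)*O**2 = (3*O)*O**2 = 3*O**3)
x(h, W) = 648*W (x(h, W) = ((3*6**3)*W)*1 = ((3*216)*W)*1 = (648*W)*1 = 648*W)
x(6, -7) + 102*(-81) = 648*(-7) + 102*(-81) = -4536 - 8262 = -12798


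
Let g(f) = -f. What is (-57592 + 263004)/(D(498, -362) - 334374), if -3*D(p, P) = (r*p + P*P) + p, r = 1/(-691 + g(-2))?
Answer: -212293302/390891499 ≈ -0.54310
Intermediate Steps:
r = -1/689 (r = 1/(-691 - 1*(-2)) = 1/(-691 + 2) = 1/(-689) = -1/689 ≈ -0.0014514)
D(p, P) = -688*p/2067 - P²/3 (D(p, P) = -((-p/689 + P*P) + p)/3 = -((-p/689 + P²) + p)/3 = -((P² - p/689) + p)/3 = -(P² + 688*p/689)/3 = -688*p/2067 - P²/3)
(-57592 + 263004)/(D(498, -362) - 334374) = (-57592 + 263004)/((-688/2067*498 - ⅓*(-362)²) - 334374) = 205412/((-114208/689 - ⅓*131044) - 334374) = 205412/((-114208/689 - 131044/3) - 334374) = 205412/(-90631940/2067 - 334374) = 205412/(-781782998/2067) = 205412*(-2067/781782998) = -212293302/390891499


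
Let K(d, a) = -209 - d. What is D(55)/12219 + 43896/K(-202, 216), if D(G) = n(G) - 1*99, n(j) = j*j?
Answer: -536344742/85533 ≈ -6270.6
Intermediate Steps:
n(j) = j²
D(G) = -99 + G² (D(G) = G² - 1*99 = G² - 99 = -99 + G²)
D(55)/12219 + 43896/K(-202, 216) = (-99 + 55²)/12219 + 43896/(-209 - 1*(-202)) = (-99 + 3025)*(1/12219) + 43896/(-209 + 202) = 2926*(1/12219) + 43896/(-7) = 2926/12219 + 43896*(-⅐) = 2926/12219 - 43896/7 = -536344742/85533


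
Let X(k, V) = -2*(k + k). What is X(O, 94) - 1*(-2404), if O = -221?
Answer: 3288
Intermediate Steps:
X(k, V) = -4*k
X(O, 94) - 1*(-2404) = -4*(-221) - 1*(-2404) = 884 + 2404 = 3288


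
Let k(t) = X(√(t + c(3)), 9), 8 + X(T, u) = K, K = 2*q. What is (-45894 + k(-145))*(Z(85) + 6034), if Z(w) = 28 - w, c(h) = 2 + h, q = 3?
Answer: -274320392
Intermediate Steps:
K = 6 (K = 2*3 = 6)
X(T, u) = -2 (X(T, u) = -8 + 6 = -2)
k(t) = -2
(-45894 + k(-145))*(Z(85) + 6034) = (-45894 - 2)*((28 - 1*85) + 6034) = -45896*((28 - 85) + 6034) = -45896*(-57 + 6034) = -45896*5977 = -274320392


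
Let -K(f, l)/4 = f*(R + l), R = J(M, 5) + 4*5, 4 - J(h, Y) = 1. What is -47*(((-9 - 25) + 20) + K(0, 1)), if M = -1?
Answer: 658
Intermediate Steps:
J(h, Y) = 3 (J(h, Y) = 4 - 1*1 = 4 - 1 = 3)
R = 23 (R = 3 + 4*5 = 3 + 20 = 23)
K(f, l) = -4*f*(23 + l)
-47*(((-9 - 25) + 20) + K(0, 1)) = -47*(((-9 - 25) + 20) - 4*0*(23 + 1)) = -47*((-34 + 20) - 4*0*24) = -47*(-14 + 0) = -47*(-14) = 658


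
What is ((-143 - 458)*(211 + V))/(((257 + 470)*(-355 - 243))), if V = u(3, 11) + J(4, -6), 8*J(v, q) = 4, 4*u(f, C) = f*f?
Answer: 513855/1738984 ≈ 0.29549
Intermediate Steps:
u(f, C) = f²/4 (u(f, C) = (f*f)/4 = f²/4)
J(v, q) = ½ (J(v, q) = (⅛)*4 = ½)
V = 11/4 (V = (¼)*3² + ½ = (¼)*9 + ½ = 9/4 + ½ = 11/4 ≈ 2.7500)
((-143 - 458)*(211 + V))/(((257 + 470)*(-355 - 243))) = ((-143 - 458)*(211 + 11/4))/(((257 + 470)*(-355 - 243))) = (-601*855/4)/((727*(-598))) = -513855/4/(-434746) = -513855/4*(-1/434746) = 513855/1738984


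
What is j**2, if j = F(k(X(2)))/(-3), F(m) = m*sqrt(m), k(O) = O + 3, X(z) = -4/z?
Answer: 1/9 ≈ 0.11111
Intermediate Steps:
k(O) = 3 + O
F(m) = m**(3/2)
j = -1/3 (j = (3 - 4/2)**(3/2)/(-3) = (3 - 4*1/2)**(3/2)*(-1/3) = (3 - 2)**(3/2)*(-1/3) = 1**(3/2)*(-1/3) = 1*(-1/3) = -1/3 ≈ -0.33333)
j**2 = (-1/3)**2 = 1/9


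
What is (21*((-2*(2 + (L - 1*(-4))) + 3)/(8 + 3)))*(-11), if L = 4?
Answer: 357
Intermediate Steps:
(21*((-2*(2 + (L - 1*(-4))) + 3)/(8 + 3)))*(-11) = (21*((-2*(2 + (4 - 1*(-4))) + 3)/(8 + 3)))*(-11) = (21*((-2*(2 + (4 + 4)) + 3)/11))*(-11) = (21*((-2*(2 + 8) + 3)*(1/11)))*(-11) = (21*((-2*10 + 3)*(1/11)))*(-11) = (21*((-20 + 3)*(1/11)))*(-11) = (21*(-17*1/11))*(-11) = (21*(-17/11))*(-11) = -357/11*(-11) = 357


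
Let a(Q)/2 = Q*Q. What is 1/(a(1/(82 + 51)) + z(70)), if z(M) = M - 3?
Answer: 17689/1185165 ≈ 0.014925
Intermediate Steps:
z(M) = -3 + M
a(Q) = 2*Q² (a(Q) = 2*(Q*Q) = 2*Q²)
1/(a(1/(82 + 51)) + z(70)) = 1/(2*(1/(82 + 51))² + (-3 + 70)) = 1/(2*(1/133)² + 67) = 1/(2*(1/17689) + 67) = 1/(2/17689 + 67) = 1/(1185165/17689) = 17689/1185165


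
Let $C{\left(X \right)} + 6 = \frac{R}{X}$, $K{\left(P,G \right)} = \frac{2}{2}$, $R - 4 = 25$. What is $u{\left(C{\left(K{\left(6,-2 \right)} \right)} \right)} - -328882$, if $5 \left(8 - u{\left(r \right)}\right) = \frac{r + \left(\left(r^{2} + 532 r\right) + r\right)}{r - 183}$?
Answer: $\frac{263124811}{800} \approx 3.2891 \cdot 10^{5}$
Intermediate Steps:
$R = 29$ ($R = 4 + 25 = 29$)
$K{\left(P,G \right)} = 1$ ($K{\left(P,G \right)} = 2 \cdot \frac{1}{2} = 1$)
$C{\left(X \right)} = -6 + \frac{29}{X}$
$u{\left(r \right)} = 8 - \frac{r^{2} + 534 r}{5 \left(-183 + r\right)}$ ($u{\left(r \right)} = 8 - \frac{\left(r + \left(\left(r^{2} + 532 r\right) + r\right)\right) \frac{1}{r - 183}}{5} = 8 - \frac{\left(r + \left(r^{2} + 533 r\right)\right) \frac{1}{-183 + r}}{5} = 8 - \frac{\left(r^{2} + 534 r\right) \frac{1}{-183 + r}}{5} = 8 - \frac{\frac{1}{-183 + r} \left(r^{2} + 534 r\right)}{5} = 8 - \frac{r^{2} + 534 r}{5 \left(-183 + r\right)}$)
$u{\left(C{\left(K{\left(6,-2 \right)} \right)} \right)} - -328882 = \frac{-7320 - \left(-6 + \frac{29}{1}\right)^{2} - 494 \left(-6 + \frac{29}{1}\right)}{5 \left(-183 - \left(6 - \frac{29}{1}\right)\right)} - -328882 = \frac{-7320 - \left(-6 + 29 \cdot 1\right)^{2} - 494 \left(-6 + 29 \cdot 1\right)}{5 \left(-183 + \left(-6 + 29 \cdot 1\right)\right)} + 328882 = \frac{-7320 - \left(-6 + 29\right)^{2} - 494 \left(-6 + 29\right)}{5 \left(-183 + \left(-6 + 29\right)\right)} + 328882 = \frac{-7320 - 23^{2} - 11362}{5 \left(-183 + 23\right)} + 328882 = \frac{-7320 - 529 - 11362}{5 \left(-160\right)} + 328882 = \frac{1}{5} \left(- \frac{1}{160}\right) \left(-7320 - 529 - 11362\right) + 328882 = \frac{1}{5} \left(- \frac{1}{160}\right) \left(-19211\right) + 328882 = \frac{19211}{800} + 328882 = \frac{263124811}{800}$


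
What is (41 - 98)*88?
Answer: -5016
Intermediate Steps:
(41 - 98)*88 = -57*88 = -5016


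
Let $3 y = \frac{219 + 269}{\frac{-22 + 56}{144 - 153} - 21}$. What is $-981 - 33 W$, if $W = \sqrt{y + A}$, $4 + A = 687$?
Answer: $-981 - \frac{33 \sqrt{33638435}}{223} \approx -1839.3$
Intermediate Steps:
$A = 683$ ($A = -4 + 687 = 683$)
$y = - \frac{1464}{223}$ ($y = \frac{\left(219 + 269\right) \frac{1}{\frac{-22 + 56}{144 - 153} - 21}}{3} = \frac{488 \frac{1}{\frac{34}{-9} - 21}}{3} = \frac{488 \frac{1}{34 \left(- \frac{1}{9}\right) - 21}}{3} = \frac{488 \frac{1}{- \frac{34}{9} - 21}}{3} = \frac{488 \frac{1}{- \frac{223}{9}}}{3} = \frac{488 \left(- \frac{9}{223}\right)}{3} = \frac{1}{3} \left(- \frac{4392}{223}\right) = - \frac{1464}{223} \approx -6.565$)
$W = \frac{\sqrt{33638435}}{223}$ ($W = \sqrt{- \frac{1464}{223} + 683} = \sqrt{\frac{150845}{223}} = \frac{\sqrt{33638435}}{223} \approx 26.008$)
$-981 - 33 W = -981 - 33 \frac{\sqrt{33638435}}{223} = -981 - \frac{33 \sqrt{33638435}}{223}$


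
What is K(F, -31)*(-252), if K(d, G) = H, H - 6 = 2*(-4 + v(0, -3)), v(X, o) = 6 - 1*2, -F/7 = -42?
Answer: -1512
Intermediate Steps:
F = 294 (F = -7*(-42) = 294)
v(X, o) = 4 (v(X, o) = 6 - 2 = 4)
H = 6 (H = 6 + 2*(-4 + 4) = 6 + 2*0 = 6 + 0 = 6)
K(d, G) = 6
K(F, -31)*(-252) = 6*(-252) = -1512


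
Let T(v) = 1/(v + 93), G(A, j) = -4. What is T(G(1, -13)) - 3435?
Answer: -305714/89 ≈ -3435.0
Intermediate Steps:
T(v) = 1/(93 + v)
T(G(1, -13)) - 3435 = 1/(93 - 4) - 3435 = 1/89 - 3435 = -305714/89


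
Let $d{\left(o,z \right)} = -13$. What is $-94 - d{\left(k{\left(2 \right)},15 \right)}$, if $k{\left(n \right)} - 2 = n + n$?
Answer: $-81$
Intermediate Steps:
$k{\left(n \right)} = 2 + 2 n$ ($k{\left(n \right)} = 2 + \left(n + n\right) = 2 + 2 n$)
$-94 - d{\left(k{\left(2 \right)},15 \right)} = -94 - -13 = -94 + 13 = -81$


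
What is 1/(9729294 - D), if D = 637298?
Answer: 1/9091996 ≈ 1.0999e-7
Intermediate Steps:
1/(9729294 - D) = 1/(9729294 - 1*637298) = 1/(9729294 - 637298) = 1/9091996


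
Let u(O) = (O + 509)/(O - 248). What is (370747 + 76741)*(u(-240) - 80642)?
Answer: -2201281011840/61 ≈ -3.6087e+10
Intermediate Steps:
u(O) = (509 + O)/(-248 + O)
(370747 + 76741)*(u(-240) - 80642) = (370747 + 76741)*((509 - 240)/(-248 - 240) - 80642) = 447488*(269/(-488) - 80642) = 447488*(-1/488*269 - 80642) = 447488*(-269/488 - 80642) = 447488*(-39353565/488) = -2201281011840/61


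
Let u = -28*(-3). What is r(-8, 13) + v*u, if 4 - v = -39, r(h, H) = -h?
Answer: 3620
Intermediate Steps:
u = 84
v = 43 (v = 4 - 1*(-39) = 4 + 39 = 43)
r(-8, 13) + v*u = -1*(-8) + 43*84 = 8 + 3612 = 3620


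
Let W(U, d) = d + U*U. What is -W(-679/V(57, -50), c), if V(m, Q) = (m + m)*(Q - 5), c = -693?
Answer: 27243378659/39312900 ≈ 692.99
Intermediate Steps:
V(m, Q) = 2*m*(-5 + Q) (V(m, Q) = (2*m)*(-5 + Q) = 2*m*(-5 + Q))
W(U, d) = d + U²
-W(-679/V(57, -50), c) = -(-693 + (-679*1/(114*(-5 - 50)))²) = -(-693 + (-679/(2*57*(-55)))²) = -(-693 + (-679/(-6270))²) = -(-693 + (-679*(-1/6270))²) = -(-693 + (679/6270)²) = -(-693 + 461041/39312900) = -1*(-27243378659/39312900) = 27243378659/39312900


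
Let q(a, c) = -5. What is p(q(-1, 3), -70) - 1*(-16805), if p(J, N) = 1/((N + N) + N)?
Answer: 3529049/210 ≈ 16805.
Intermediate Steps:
p(J, N) = 1/(3*N) (p(J, N) = 1/(2*N + N) = 1/(3*N))
p(q(-1, 3), -70) - 1*(-16805) = (⅓)/(-70) - 1*(-16805) = (⅓)*(-1/70) + 16805 = -1/210 + 16805 = 3529049/210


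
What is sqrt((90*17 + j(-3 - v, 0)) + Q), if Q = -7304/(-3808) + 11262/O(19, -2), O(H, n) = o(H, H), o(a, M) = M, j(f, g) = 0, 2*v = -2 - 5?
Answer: sqrt(43445971919)/4522 ≈ 46.094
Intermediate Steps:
v = -7/2 (v = (-2 - 5)/2 = (1/2)*(-7) = -7/2 ≈ -3.5000)
O(H, n) = H
Q = 5378059/9044 (Q = -7304/(-3808) + 11262/19 = -7304*(-1/3808) + 11262*(1/19) = 913/476 + 11262/19 = 5378059/9044 ≈ 594.66)
sqrt((90*17 + j(-3 - v, 0)) + Q) = sqrt((90*17 + 0) + 5378059/9044) = sqrt((1530 + 0) + 5378059/9044) = sqrt(1530 + 5378059/9044) = sqrt(19215379/9044) = sqrt(43445971919)/4522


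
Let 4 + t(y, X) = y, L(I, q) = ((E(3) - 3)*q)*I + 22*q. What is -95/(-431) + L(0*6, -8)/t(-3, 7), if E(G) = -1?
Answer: 76521/3017 ≈ 25.363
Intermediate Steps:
L(I, q) = 22*q - 4*I*q (L(I, q) = ((-1 - 3)*q)*I + 22*q = (-4*q)*I + 22*q = -4*I*q + 22*q = 22*q - 4*I*q)
t(y, X) = -4 + y
-95/(-431) + L(0*6, -8)/t(-3, 7) = -95/(-431) + (2*(-8)*(11 - 0*6))/(-4 - 3) = -95*(-1/431) + (2*(-8)*(11 - 2*0))/(-7) = 95/431 + (2*(-8)*(11 + 0))*(-1/7) = 95/431 + (2*(-8)*11)*(-1/7) = 95/431 - 176*(-1/7) = 95/431 + 176/7 = 76521/3017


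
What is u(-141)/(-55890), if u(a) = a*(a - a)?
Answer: 0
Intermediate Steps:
u(a) = 0 (u(a) = a*0 = 0)
u(-141)/(-55890) = 0/(-55890) = 0*(-1/55890) = 0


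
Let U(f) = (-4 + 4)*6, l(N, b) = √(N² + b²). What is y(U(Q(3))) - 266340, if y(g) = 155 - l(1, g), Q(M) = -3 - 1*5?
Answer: -266186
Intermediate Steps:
Q(M) = -8 (Q(M) = -3 - 5 = -8)
U(f) = 0 (U(f) = 0*6 = 0)
y(g) = 155 - √(1 + g²) (y(g) = 155 - √(1² + g²) = 155 - √(1 + g²))
y(U(Q(3))) - 266340 = (155 - √(1 + 0²)) - 266340 = (155 - √(1 + 0)) - 266340 = (155 - √1) - 266340 = (155 - 1*1) - 266340 = (155 - 1) - 266340 = 154 - 266340 = -266186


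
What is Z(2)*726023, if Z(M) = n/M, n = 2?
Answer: 726023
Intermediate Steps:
Z(M) = 2/M
Z(2)*726023 = (2/2)*726023 = (2*(½))*726023 = 1*726023 = 726023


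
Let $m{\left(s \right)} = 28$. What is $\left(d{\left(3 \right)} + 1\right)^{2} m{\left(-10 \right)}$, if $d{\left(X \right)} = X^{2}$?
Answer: $2800$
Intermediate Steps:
$\left(d{\left(3 \right)} + 1\right)^{2} m{\left(-10 \right)} = \left(3^{2} + 1\right)^{2} \cdot 28 = \left(9 + 1\right)^{2} \cdot 28 = 10^{2} \cdot 28 = 100 \cdot 28 = 2800$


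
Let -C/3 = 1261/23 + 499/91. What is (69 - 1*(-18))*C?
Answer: -32945508/2093 ≈ -15741.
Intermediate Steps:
C = -378684/2093 (C = -3*(1261/23 + 499/91) = -3*126228/2093 = -378684/2093 ≈ -180.93)
(69 - 1*(-18))*C = (69 - 1*(-18))*(-378684/2093) = (69 + 18)*(-378684/2093) = 87*(-378684/2093) = -32945508/2093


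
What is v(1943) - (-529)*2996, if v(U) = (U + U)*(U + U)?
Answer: 16685880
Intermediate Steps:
v(U) = 4*U² (v(U) = (2*U)*(2*U) = 4*U²)
v(1943) - (-529)*2996 = 4*1943² - (-529)*2996 = 4*3775249 - 1*(-1584884) = 15100996 + 1584884 = 16685880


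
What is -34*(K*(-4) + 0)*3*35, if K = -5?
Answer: -71400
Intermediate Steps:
-34*(K*(-4) + 0)*3*35 = -34*(-5*(-4) + 0)*3*35 = -34*(20 + 0)*3*35 = -680*3*35 = -34*60*35 = -2040*35 = -71400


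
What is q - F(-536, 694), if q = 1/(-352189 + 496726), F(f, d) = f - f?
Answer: 1/144537 ≈ 6.9186e-6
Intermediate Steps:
F(f, d) = 0
q = 1/144537 ≈ 6.9186e-6
q - F(-536, 694) = 1/144537 - 1*0 = 1/144537 + 0 = 1/144537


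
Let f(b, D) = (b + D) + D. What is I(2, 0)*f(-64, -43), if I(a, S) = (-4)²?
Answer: -2400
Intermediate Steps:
I(a, S) = 16
f(b, D) = b + 2*D (f(b, D) = (D + b) + D = b + 2*D)
I(2, 0)*f(-64, -43) = 16*(-64 + 2*(-43)) = 16*(-64 - 86) = 16*(-150) = -2400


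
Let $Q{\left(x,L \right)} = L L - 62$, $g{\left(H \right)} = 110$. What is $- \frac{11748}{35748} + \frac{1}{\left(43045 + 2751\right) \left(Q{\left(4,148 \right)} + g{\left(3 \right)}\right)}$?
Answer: $- \frac{984202199389}{2994829786368} \approx -0.32863$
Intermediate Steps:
$Q{\left(x,L \right)} = -62 + L^{2}$ ($Q{\left(x,L \right)} = L^{2} - 62 = -62 + L^{2}$)
$- \frac{11748}{35748} + \frac{1}{\left(43045 + 2751\right) \left(Q{\left(4,148 \right)} + g{\left(3 \right)}\right)} = - \frac{11748}{35748} + \frac{1}{\left(43045 + 2751\right) \left(\left(-62 + 148^{2}\right) + 110\right)} = \left(-11748\right) \frac{1}{35748} + \frac{1}{45796 \left(\left(-62 + 21904\right) + 110\right)} = - \frac{979}{2979} + \frac{1}{45796 \left(21842 + 110\right)} = - \frac{979}{2979} + \frac{1}{45796 \cdot 21952} = - \frac{979}{2979} + \frac{1}{45796} \cdot \frac{1}{21952} = - \frac{979}{2979} + \frac{1}{1005313792} = - \frac{984202199389}{2994829786368}$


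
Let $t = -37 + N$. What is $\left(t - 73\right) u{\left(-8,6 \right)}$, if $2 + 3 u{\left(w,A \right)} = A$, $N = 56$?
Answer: $-72$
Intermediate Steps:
$u{\left(w,A \right)} = - \frac{2}{3} + \frac{A}{3}$
$t = 19$ ($t = -37 + 56 = 19$)
$\left(t - 73\right) u{\left(-8,6 \right)} = \left(19 - 73\right) \left(- \frac{2}{3} + \frac{1}{3} \cdot 6\right) = - 54 \left(- \frac{2}{3} + 2\right) = \left(-54\right) \frac{4}{3} = -72$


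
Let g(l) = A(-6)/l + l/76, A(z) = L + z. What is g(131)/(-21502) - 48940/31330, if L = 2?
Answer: -80594656793/51591812792 ≈ -1.5622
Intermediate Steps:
A(z) = 2 + z
g(l) = -4/l + l/76 (g(l) = (2 - 6)/l + l/76 = -4/l + l*(1/76) = -4/l + l/76)
g(131)/(-21502) - 48940/31330 = (-4/131 + (1/76)*131)/(-21502) - 48940/31330 = (-4*1/131 + 131/76)*(-1/21502) - 48940*1/31330 = (-4/131 + 131/76)*(-1/21502) - 4894/3133 = (16857/9956)*(-1/21502) - 4894/3133 = -16857/214073912 - 4894/3133 = -80594656793/51591812792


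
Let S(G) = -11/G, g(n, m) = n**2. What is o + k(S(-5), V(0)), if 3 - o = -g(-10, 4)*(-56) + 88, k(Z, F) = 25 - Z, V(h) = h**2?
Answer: -28311/5 ≈ -5662.2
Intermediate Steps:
o = -5685 (o = 3 - (-1*(-10)**2*(-56) + 88) = 3 - (-1*100*(-56) + 88) = 3 - (-100*(-56) + 88) = 3 - (5600 + 88) = 3 - 1*5688 = 3 - 5688 = -5685)
o + k(S(-5), V(0)) = -5685 + (25 - (-11)/(-5)) = -5685 + (25 - (-11)*(-1)/5) = -5685 + (25 - 1*11/5) = -5685 + (25 - 11/5) = -5685 + 114/5 = -28311/5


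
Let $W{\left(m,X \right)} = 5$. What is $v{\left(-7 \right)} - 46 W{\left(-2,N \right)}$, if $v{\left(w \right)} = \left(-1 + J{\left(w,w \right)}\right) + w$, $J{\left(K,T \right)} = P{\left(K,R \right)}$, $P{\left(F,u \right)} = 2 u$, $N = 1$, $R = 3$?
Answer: $-232$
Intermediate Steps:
$J{\left(K,T \right)} = 6$ ($J{\left(K,T \right)} = 2 \cdot 3 = 6$)
$v{\left(w \right)} = 5 + w$ ($v{\left(w \right)} = \left(-1 + 6\right) + w = 5 + w$)
$v{\left(-7 \right)} - 46 W{\left(-2,N \right)} = \left(5 - 7\right) - 230 = -2 - 230 = -232$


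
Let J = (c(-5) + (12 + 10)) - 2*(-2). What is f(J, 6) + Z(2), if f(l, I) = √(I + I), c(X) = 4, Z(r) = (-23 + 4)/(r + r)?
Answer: -19/4 + 2*√3 ≈ -1.2859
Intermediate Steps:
Z(r) = -19/(2*r) (Z(r) = -19*1/(2*r) = -19/(2*r))
J = 30 (J = (4 + (12 + 10)) - 2*(-2) = (4 + 22) + 4 = 26 + 4 = 30)
f(l, I) = √2*√I (f(l, I) = √(2*I) = √2*√I)
f(J, 6) + Z(2) = √2*√6 - 19/2/2 = 2*√3 - 19/2*½ = 2*√3 - 19/4 = -19/4 + 2*√3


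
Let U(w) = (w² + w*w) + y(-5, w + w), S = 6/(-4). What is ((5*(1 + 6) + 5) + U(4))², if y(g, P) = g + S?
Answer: 17161/4 ≈ 4290.3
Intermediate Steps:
S = -3/2 (S = 6*(-¼) = -3/2 ≈ -1.5000)
y(g, P) = -3/2 + g (y(g, P) = g - 3/2 = -3/2 + g)
U(w) = -13/2 + 2*w² (U(w) = (w² + w*w) + (-3/2 - 5) = (w² + w²) - 13/2 = 2*w² - 13/2 = -13/2 + 2*w²)
((5*(1 + 6) + 5) + U(4))² = ((5*(1 + 6) + 5) + (-13/2 + 2*4²))² = ((5*7 + 5) + (-13/2 + 2*16))² = ((35 + 5) + (-13/2 + 32))² = (40 + 51/2)² = (131/2)² = 17161/4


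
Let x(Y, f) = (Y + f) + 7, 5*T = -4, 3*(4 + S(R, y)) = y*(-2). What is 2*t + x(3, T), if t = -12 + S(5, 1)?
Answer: -362/15 ≈ -24.133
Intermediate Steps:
S(R, y) = -4 - 2*y/3 (S(R, y) = -4 + (y*(-2))/3 = -4 + (-2*y)/3 = -4 - 2*y/3)
T = -⅘ (T = (⅕)*(-4) = -⅘ ≈ -0.80000)
x(Y, f) = 7 + Y + f
t = -50/3 (t = -12 + (-4 - ⅔*1) = -12 + (-4 - ⅔) = -12 - 14/3 = -50/3 ≈ -16.667)
2*t + x(3, T) = 2*(-50/3) + (7 + 3 - ⅘) = -100/3 + 46/5 = -362/15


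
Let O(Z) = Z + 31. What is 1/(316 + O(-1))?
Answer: 1/346 ≈ 0.0028902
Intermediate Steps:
O(Z) = 31 + Z
1/(316 + O(-1)) = 1/(316 + (31 - 1)) = 1/(316 + 30) = 1/346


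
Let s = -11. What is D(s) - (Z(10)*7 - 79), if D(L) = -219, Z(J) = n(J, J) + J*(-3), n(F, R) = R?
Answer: 0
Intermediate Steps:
Z(J) = -2*J (Z(J) = J + J*(-3) = J - 3*J = -2*J)
D(s) - (Z(10)*7 - 79) = -219 - (-2*10*7 - 79) = -219 - (-20*7 - 79) = -219 - (-140 - 79) = -219 - 1*(-219) = -219 + 219 = 0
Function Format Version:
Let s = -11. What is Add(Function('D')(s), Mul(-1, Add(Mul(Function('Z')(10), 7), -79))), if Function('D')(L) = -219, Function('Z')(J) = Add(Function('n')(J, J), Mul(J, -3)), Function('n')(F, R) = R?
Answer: 0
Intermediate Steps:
Function('Z')(J) = Mul(-2, J) (Function('Z')(J) = Add(J, Mul(J, -3)) = Add(J, Mul(-3, J)) = Mul(-2, J))
Add(Function('D')(s), Mul(-1, Add(Mul(Function('Z')(10), 7), -79))) = Add(-219, Mul(-1, Add(Mul(Mul(-2, 10), 7), -79))) = Add(-219, Mul(-1, Add(Mul(-20, 7), -79))) = Add(-219, Mul(-1, Add(-140, -79))) = Add(-219, Mul(-1, -219)) = Add(-219, 219) = 0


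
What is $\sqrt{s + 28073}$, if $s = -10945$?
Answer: $2 \sqrt{4282} \approx 130.87$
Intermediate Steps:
$\sqrt{s + 28073} = \sqrt{-10945 + 28073} = \sqrt{17128} = 2 \sqrt{4282}$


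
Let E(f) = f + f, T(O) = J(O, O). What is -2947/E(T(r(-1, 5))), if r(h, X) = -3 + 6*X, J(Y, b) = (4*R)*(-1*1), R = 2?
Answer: 2947/16 ≈ 184.19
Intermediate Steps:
J(Y, b) = -8 (J(Y, b) = (4*2)*(-1*1) = 8*(-1) = -8)
T(O) = -8
E(f) = 2*f
-2947/E(T(r(-1, 5))) = -2947/(2*(-8)) = -2947/(-16) = -2947*(-1/16) = 2947/16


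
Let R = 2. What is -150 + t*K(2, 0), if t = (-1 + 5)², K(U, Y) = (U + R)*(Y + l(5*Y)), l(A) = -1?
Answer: -214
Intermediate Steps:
K(U, Y) = (-1 + Y)*(2 + U) (K(U, Y) = (U + 2)*(Y - 1) = (2 + U)*(-1 + Y) = (-1 + Y)*(2 + U))
t = 16 (t = 4² = 16)
-150 + t*K(2, 0) = -150 + 16*(-2 - 1*2 + 2*0 + 2*0) = -150 + 16*(-2 - 2 + 0 + 0) = -150 + 16*(-4) = -150 - 64 = -214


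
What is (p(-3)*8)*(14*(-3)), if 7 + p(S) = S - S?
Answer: 2352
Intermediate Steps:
p(S) = -7 (p(S) = -7 + (S - S) = -7 + 0 = -7)
(p(-3)*8)*(14*(-3)) = (-7*8)*(14*(-3)) = -56*(-42) = 2352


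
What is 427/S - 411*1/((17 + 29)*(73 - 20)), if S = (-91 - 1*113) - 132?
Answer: -84223/58512 ≈ -1.4394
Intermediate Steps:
S = -336 (S = (-91 - 113) - 132 = -204 - 132 = -336)
427/S - 411*1/((17 + 29)*(73 - 20)) = 427/(-336) - 411*1/((17 + 29)*(73 - 20)) = 427*(-1/336) - 411/(46*53) = -61/48 - 411/2438 = -84223/58512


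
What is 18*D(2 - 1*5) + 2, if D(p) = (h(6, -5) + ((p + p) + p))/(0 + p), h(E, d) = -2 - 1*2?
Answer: 80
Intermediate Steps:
h(E, d) = -4 (h(E, d) = -2 - 2 = -4)
D(p) = (-4 + 3*p)/p (D(p) = (-4 + ((p + p) + p))/(0 + p) = (-4 + (2*p + p))/p = (-4 + 3*p)/p)
18*D(2 - 1*5) + 2 = 18*(3 - 4/(2 - 1*5)) + 2 = 18*(3 - 4/(2 - 5)) + 2 = 18*(3 - 4/(-3)) + 2 = 18*(3 - 4*(-⅓)) + 2 = 18*(3 + 4/3) + 2 = 18*(13/3) + 2 = 78 + 2 = 80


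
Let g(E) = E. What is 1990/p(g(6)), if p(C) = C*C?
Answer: 995/18 ≈ 55.278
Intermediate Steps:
p(C) = C²
1990/p(g(6)) = 1990/(6²) = 1990/36 = 1990*(1/36) = 995/18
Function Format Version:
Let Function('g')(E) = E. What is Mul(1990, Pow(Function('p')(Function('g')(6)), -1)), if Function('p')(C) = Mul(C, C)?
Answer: Rational(995, 18) ≈ 55.278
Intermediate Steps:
Function('p')(C) = Pow(C, 2)
Mul(1990, Pow(Function('p')(Function('g')(6)), -1)) = Mul(1990, Pow(Pow(6, 2), -1)) = Mul(1990, Pow(36, -1)) = Mul(1990, Rational(1, 36)) = Rational(995, 18)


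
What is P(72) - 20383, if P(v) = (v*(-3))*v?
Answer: -35935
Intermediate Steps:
P(v) = -3*v² (P(v) = (-3*v)*v = -3*v²)
P(72) - 20383 = -3*72² - 20383 = -3*5184 - 20383 = -15552 - 20383 = -35935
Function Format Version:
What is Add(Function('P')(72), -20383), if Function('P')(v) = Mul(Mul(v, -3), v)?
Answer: -35935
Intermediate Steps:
Function('P')(v) = Mul(-3, Pow(v, 2)) (Function('P')(v) = Mul(Mul(-3, v), v) = Mul(-3, Pow(v, 2)))
Add(Function('P')(72), -20383) = Add(Mul(-3, Pow(72, 2)), -20383) = Add(Mul(-3, 5184), -20383) = Add(-15552, -20383) = -35935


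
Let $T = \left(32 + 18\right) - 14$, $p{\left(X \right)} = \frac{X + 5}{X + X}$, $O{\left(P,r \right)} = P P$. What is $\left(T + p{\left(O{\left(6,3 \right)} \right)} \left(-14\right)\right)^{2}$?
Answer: $\frac{1018081}{1296} \approx 785.56$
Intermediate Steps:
$O{\left(P,r \right)} = P^{2}$
$p{\left(X \right)} = \frac{5 + X}{2 X}$
$T = 36$ ($T = 50 - 14 = 36$)
$\left(T + p{\left(O{\left(6,3 \right)} \right)} \left(-14\right)\right)^{2} = \left(36 + \frac{5 + 6^{2}}{2 \cdot 6^{2}} \left(-14\right)\right)^{2} = \left(36 + \frac{5 + 36}{2 \cdot 36} \left(-14\right)\right)^{2} = \left(36 + \frac{1}{2} \cdot \frac{1}{36} \cdot 41 \left(-14\right)\right)^{2} = \left(36 + \frac{41}{72} \left(-14\right)\right)^{2} = \left(36 - \frac{287}{36}\right)^{2} = \left(\frac{1009}{36}\right)^{2} = \frac{1018081}{1296}$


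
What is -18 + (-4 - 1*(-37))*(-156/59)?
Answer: -6210/59 ≈ -105.25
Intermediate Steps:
-18 + (-4 - 1*(-37))*(-156/59) = -18 + (-4 + 37)*(-156*1/59) = -18 + 33*(-156/59) = -18 - 5148/59 = -6210/59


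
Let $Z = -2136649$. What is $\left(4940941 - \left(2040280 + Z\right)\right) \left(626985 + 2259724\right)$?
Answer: $14541248112790$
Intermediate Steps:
$\left(4940941 - \left(2040280 + Z\right)\right) \left(626985 + 2259724\right) = \left(4940941 - -96369\right) \left(626985 + 2259724\right) = \left(4940941 + \left(-2040280 + 2136649\right)\right) 2886709 = \left(4940941 + 96369\right) 2886709 = 5037310 \cdot 2886709 = 14541248112790$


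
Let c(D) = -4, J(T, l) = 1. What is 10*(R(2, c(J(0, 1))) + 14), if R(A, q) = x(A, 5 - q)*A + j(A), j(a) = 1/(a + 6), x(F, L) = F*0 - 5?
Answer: 165/4 ≈ 41.250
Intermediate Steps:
x(F, L) = -5 (x(F, L) = 0 - 5 = -5)
j(a) = 1/(6 + a)
R(A, q) = 1/(6 + A) - 5*A (R(A, q) = -5*A + 1/(6 + A) = 1/(6 + A) - 5*A)
10*(R(2, c(J(0, 1))) + 14) = 10*((1 - 5*2*(6 + 2))/(6 + 2) + 14) = 10*((1 - 5*2*8)/8 + 14) = 10*((1 - 80)/8 + 14) = 10*((1/8)*(-79) + 14) = 10*(-79/8 + 14) = 10*(33/8) = 165/4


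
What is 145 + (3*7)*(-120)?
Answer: -2375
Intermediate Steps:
145 + (3*7)*(-120) = 145 + 21*(-120) = 145 - 2520 = -2375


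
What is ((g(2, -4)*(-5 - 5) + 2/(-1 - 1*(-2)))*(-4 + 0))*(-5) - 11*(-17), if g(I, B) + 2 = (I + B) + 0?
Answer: 1027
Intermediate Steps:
g(I, B) = -2 + B + I (g(I, B) = -2 + ((I + B) + 0) = -2 + ((B + I) + 0) = -2 + (B + I) = -2 + B + I)
((g(2, -4)*(-5 - 5) + 2/(-1 - 1*(-2)))*(-4 + 0))*(-5) - 11*(-17) = (((-2 - 4 + 2)*(-5 - 5) + 2/(-1 - 1*(-2)))*(-4 + 0))*(-5) - 11*(-17) = ((-4*(-10) + 2/(-1 + 2))*(-4))*(-5) + 187 = ((40 + 2/1)*(-4))*(-5) + 187 = ((40 + 2*1)*(-4))*(-5) + 187 = ((40 + 2)*(-4))*(-5) + 187 = (42*(-4))*(-5) + 187 = -168*(-5) + 187 = 840 + 187 = 1027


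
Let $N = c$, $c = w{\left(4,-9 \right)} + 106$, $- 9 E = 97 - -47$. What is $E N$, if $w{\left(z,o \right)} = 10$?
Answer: $-1856$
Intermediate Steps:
$E = -16$ ($E = - \frac{97 - -47}{9} = - \frac{97 + 47}{9} = \left(- \frac{1}{9}\right) 144 = -16$)
$c = 116$ ($c = 10 + 106 = 116$)
$N = 116$
$E N = \left(-16\right) 116 = -1856$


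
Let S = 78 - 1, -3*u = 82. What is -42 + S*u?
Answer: -6440/3 ≈ -2146.7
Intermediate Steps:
u = -82/3 (u = -⅓*82 = -82/3 ≈ -27.333)
S = 77
-42 + S*u = -42 + 77*(-82/3) = -42 - 6314/3 = -6440/3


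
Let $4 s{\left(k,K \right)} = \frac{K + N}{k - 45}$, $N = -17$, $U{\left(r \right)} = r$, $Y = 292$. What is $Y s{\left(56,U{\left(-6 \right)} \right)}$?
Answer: $- \frac{1679}{11} \approx -152.64$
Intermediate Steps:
$s{\left(k,K \right)} = \frac{-17 + K}{4 \left(-45 + k\right)}$ ($s{\left(k,K \right)} = \frac{\left(K - 17\right) \frac{1}{k - 45}}{4} = \frac{\left(-17 + K\right) \frac{1}{-45 + k}}{4} = \frac{\frac{1}{-45 + k} \left(-17 + K\right)}{4} = \frac{-17 + K}{4 \left(-45 + k\right)}$)
$Y s{\left(56,U{\left(-6 \right)} \right)} = 292 \frac{-17 - 6}{4 \left(-45 + 56\right)} = 292 \cdot \frac{1}{4} \cdot \frac{1}{11} \left(-23\right) = 292 \left(- \frac{23}{44}\right) = - \frac{1679}{11}$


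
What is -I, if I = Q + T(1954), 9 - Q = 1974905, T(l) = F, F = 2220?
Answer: 1972676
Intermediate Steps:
T(l) = 2220
Q = -1974896 (Q = 9 - 1*1974905 = 9 - 1974905 = -1974896)
I = -1972676 (I = -1974896 + 2220 = -1972676)
-I = -1*(-1972676) = 1972676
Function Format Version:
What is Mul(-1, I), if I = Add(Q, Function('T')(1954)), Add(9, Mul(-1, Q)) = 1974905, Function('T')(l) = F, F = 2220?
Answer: 1972676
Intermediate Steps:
Function('T')(l) = 2220
Q = -1974896 (Q = Add(9, Mul(-1, 1974905)) = Add(9, -1974905) = -1974896)
I = -1972676 (I = Add(-1974896, 2220) = -1972676)
Mul(-1, I) = Mul(-1, -1972676) = 1972676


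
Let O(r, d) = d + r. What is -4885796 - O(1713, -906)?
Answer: -4886603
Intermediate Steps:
-4885796 - O(1713, -906) = -4885796 - (-906 + 1713) = -4885796 - 1*807 = -4885796 - 807 = -4886603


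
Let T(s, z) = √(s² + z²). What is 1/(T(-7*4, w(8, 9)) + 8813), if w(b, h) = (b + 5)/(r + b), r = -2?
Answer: 317268/2796054491 - 6*√28393/2796054491 ≈ 0.00011311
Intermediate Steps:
w(b, h) = (5 + b)/(-2 + b) (w(b, h) = (b + 5)/(-2 + b) = (5 + b)/(-2 + b))
1/(T(-7*4, w(8, 9)) + 8813) = 1/(√((-7*4)² + ((5 + 8)/(-2 + 8))²) + 8813) = 1/(√((-28)² + (13/6)²) + 8813) = 1/(√(784 + ((⅙)*13)²) + 8813) = 1/(√(784 + (13/6)²) + 8813) = 1/(√(784 + 169/36) + 8813) = 1/(√(28393/36) + 8813) = 1/(√28393/6 + 8813) = 1/(8813 + √28393/6)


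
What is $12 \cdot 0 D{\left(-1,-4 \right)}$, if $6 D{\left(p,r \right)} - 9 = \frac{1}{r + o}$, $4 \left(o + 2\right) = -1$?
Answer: $0$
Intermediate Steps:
$o = - \frac{9}{4}$ ($o = -2 + \frac{1}{4} \left(-1\right) = -2 - \frac{1}{4} = - \frac{9}{4} \approx -2.25$)
$D{\left(p,r \right)} = \frac{3}{2} + \frac{1}{6 \left(- \frac{9}{4} + r\right)}$ ($D{\left(p,r \right)} = \frac{3}{2} + \frac{1}{6 \left(r - \frac{9}{4}\right)} = \frac{3}{2} + \frac{1}{6 \left(- \frac{9}{4} + r\right)}$)
$12 \cdot 0 D{\left(-1,-4 \right)} = 12 \cdot 0 \frac{-77 + 36 \left(-4\right)}{6 \left(-9 + 4 \left(-4\right)\right)} = 0 \frac{-77 - 144}{6 \left(-9 - 16\right)} = 0 \cdot \frac{1}{6} \frac{1}{-25} \left(-221\right) = 0 \cdot \frac{1}{6} \left(- \frac{1}{25}\right) \left(-221\right) = 0 \cdot \frac{221}{150} = 0$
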